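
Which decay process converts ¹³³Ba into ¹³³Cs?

ΔA = 133 − 133 = 0; ΔZ = 55 − 56 = -1.
A is unchanged and Z drops by 1 — a proton has become a neutron (β⁺ emission or electron capture).

beta-plus decay or electron capture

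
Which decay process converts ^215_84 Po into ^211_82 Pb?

alpha decay

ΔA = 211 − 215 = -4; ΔZ = 82 − 84 = -2.
A drops by 4 and Z drops by 2 — the signature of alpha emission.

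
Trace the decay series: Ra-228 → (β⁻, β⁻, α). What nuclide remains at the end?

Start: (A, Z) = (228, 88).
After β⁻: (228, 89).
After β⁻: (228, 90).
After α: (224, 88).
Z = 88 is radium.

Ra-224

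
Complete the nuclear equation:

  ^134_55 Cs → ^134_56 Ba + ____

Conserve mass number: 134 = 134 + A, so A = 0.
Conserve atomic number: 55 = 56 + Z, so Z = -1.
A = 0 and Z = -1 is ^0_-1 e — a beta-minus particle.

beta-minus particle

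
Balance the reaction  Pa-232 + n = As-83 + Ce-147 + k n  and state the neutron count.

Conserve mass number: 233 = 83 + 147 + k, so k = 233 − 230 = 3.
Check atomic number: 91 = 33 + 58 + 0 = 91. ✓

3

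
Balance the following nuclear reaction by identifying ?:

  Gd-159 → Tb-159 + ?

Conserve mass number: 159 = 159 + A, so A = 0.
Conserve atomic number: 64 = 65 + Z, so Z = -1.
A = 0 and Z = -1 is e⁻ — a beta-minus particle.

beta-minus particle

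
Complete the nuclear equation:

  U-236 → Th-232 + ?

alpha particle

Conserve mass number: 236 = 232 + A, so A = 4.
Conserve atomic number: 92 = 90 + Z, so Z = 2.
A = 4 and Z = 2 is He-4 — an alpha particle.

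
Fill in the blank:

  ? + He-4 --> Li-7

Conserve mass number: A + 4 = 7, so A = 3.
Conserve atomic number: Z + 2 = 3, so Z = 1.
A = 3 and Z = 1 is H-3 — a triton.

triton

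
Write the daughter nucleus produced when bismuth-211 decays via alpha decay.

Alpha decay: mass number changes by -4, atomic number by -2.
A: 211 − 4 = 207; Z: 83 − 2 = 81.
Z = 81 is thallium, so the daughter is thallium-207.

Tl-207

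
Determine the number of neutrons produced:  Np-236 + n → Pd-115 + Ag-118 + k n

Conserve mass number: 237 = 115 + 118 + k, so k = 237 − 233 = 4.
Check atomic number: 93 = 46 + 47 + 0 = 93. ✓

4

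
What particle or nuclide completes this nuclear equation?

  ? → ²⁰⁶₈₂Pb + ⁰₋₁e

Conserve mass number: A = 206 + 0, so A = 206.
Conserve atomic number: Z = 82 − 1, so Z = 81.
Z = 81 is thallium, so the species is ²⁰⁶₈₁Tl.

Tl-206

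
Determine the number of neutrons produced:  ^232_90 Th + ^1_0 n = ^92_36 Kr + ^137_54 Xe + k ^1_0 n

4

Conserve mass number: 233 = 92 + 137 + k, so k = 233 − 229 = 4.
Check atomic number: 90 = 36 + 54 + 0 = 90. ✓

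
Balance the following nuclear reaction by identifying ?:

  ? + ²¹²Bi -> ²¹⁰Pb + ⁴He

deuteron

Conserve mass number: A + 212 = 210 + 4, so A = 2.
Conserve atomic number: Z + 83 = 82 + 2, so Z = 1.
A = 2 and Z = 1 is ²H — a deuteron.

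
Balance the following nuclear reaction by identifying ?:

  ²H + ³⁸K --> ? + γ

Conserve mass number: 2 + 38 = A + 0, so A = 40.
Conserve atomic number: 1 + 19 = Z + 0, so Z = 20.
Z = 20 is calcium, so the species is ⁴⁰Ca.

Ca-40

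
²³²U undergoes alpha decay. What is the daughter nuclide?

Th-228

Alpha decay: mass number changes by -4, atomic number by -2.
A: 232 − 4 = 228; Z: 92 − 2 = 90.
Z = 90 is thorium, so the daughter is ²²⁸Th.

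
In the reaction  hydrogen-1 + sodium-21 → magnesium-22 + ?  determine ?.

Conserve mass number: 1 + 21 = 22 + A, so A = 0.
Conserve atomic number: 1 + 11 = 12 + Z, so Z = 0.
A = 0 and Z = 0 is γ — a gamma ray.

gamma ray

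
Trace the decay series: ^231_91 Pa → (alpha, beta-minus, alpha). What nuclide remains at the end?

Ra-223

Start: (A, Z) = (231, 91).
After α: (227, 89).
After β⁻: (227, 90).
After α: (223, 88).
Z = 88 is radium.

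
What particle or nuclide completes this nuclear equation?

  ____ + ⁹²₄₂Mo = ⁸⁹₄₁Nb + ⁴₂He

Conserve mass number: A + 92 = 89 + 4, so A = 1.
Conserve atomic number: Z + 42 = 41 + 2, so Z = 1.
A = 1 and Z = 1 is ¹₁H — a proton.

proton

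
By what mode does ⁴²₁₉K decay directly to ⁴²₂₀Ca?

beta-minus decay

ΔA = 42 − 42 = 0; ΔZ = 20 − 19 = +1.
A is unchanged and Z rises by 1 — a neutron has become a proton (β⁻ decay).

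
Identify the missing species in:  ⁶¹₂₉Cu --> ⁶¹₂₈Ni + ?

Conserve mass number: 61 = 61 + A, so A = 0.
Conserve atomic number: 29 = 28 + Z, so Z = 1.
A = 0 and Z = 1 is ⁰₁e — a positron.

positron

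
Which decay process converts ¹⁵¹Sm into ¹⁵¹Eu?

ΔA = 151 − 151 = 0; ΔZ = 63 − 62 = +1.
A is unchanged and Z rises by 1 — a neutron has become a proton (β⁻ decay).

beta-minus decay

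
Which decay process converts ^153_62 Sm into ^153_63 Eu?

beta-minus decay

ΔA = 153 − 153 = 0; ΔZ = 63 − 62 = +1.
A is unchanged and Z rises by 1 — a neutron has become a proton (β⁻ decay).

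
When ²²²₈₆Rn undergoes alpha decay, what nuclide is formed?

Po-218

Alpha decay: mass number changes by -4, atomic number by -2.
A: 222 − 4 = 218; Z: 86 − 2 = 84.
Z = 84 is polonium, so the daughter is ²¹⁸₈₄Po.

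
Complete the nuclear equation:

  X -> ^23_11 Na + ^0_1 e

Mg-23

Conserve mass number: A = 23 + 0, so A = 23.
Conserve atomic number: Z = 11 + 1, so Z = 12.
Z = 12 is magnesium, so the species is ^23_12 Mg.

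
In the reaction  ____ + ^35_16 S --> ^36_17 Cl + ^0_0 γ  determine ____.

Conserve mass number: A + 35 = 36 + 0, so A = 1.
Conserve atomic number: Z + 16 = 17 + 0, so Z = 1.
A = 1 and Z = 1 is ^1_1 H — a proton.

proton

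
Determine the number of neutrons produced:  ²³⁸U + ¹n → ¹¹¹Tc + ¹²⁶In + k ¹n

Conserve mass number: 239 = 111 + 126 + k, so k = 239 − 237 = 2.
Check atomic number: 92 = 43 + 49 + 0 = 92. ✓

2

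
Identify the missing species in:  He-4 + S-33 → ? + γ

Ar-37

Conserve mass number: 4 + 33 = A + 0, so A = 37.
Conserve atomic number: 2 + 16 = Z + 0, so Z = 18.
Z = 18 is argon, so the species is Ar-37.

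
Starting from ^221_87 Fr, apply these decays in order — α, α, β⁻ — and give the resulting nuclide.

Start: (A, Z) = (221, 87).
After α: (217, 85).
After α: (213, 83).
After β⁻: (213, 84).
Z = 84 is polonium.

Po-213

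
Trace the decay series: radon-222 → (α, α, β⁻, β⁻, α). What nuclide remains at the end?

Pb-210

Start: (A, Z) = (222, 86).
After α: (218, 84).
After α: (214, 82).
After β⁻: (214, 83).
After β⁻: (214, 84).
After α: (210, 82).
Z = 82 is lead.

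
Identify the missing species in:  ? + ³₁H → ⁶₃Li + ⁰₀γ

He-3

Conserve mass number: A + 3 = 6 + 0, so A = 3.
Conserve atomic number: Z + 1 = 3 + 0, so Z = 2.
Z = 2 is helium, so the species is ³₂He.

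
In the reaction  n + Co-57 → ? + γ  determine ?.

Conserve mass number: 1 + 57 = A + 0, so A = 58.
Conserve atomic number: 0 + 27 = Z + 0, so Z = 27.
Z = 27 is cobalt, so the species is Co-58.

Co-58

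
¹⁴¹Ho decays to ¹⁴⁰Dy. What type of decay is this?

ΔA = 140 − 141 = -1; ΔZ = 66 − 67 = -1.
A drops by 1 and Z drops by 1 — a proton was emitted.

proton emission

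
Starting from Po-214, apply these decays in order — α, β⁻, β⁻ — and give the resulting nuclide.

Po-210

Start: (A, Z) = (214, 84).
After α: (210, 82).
After β⁻: (210, 83).
After β⁻: (210, 84).
Z = 84 is polonium.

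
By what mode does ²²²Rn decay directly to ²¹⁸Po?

ΔA = 218 − 222 = -4; ΔZ = 84 − 86 = -2.
A drops by 4 and Z drops by 2 — the signature of alpha emission.

alpha decay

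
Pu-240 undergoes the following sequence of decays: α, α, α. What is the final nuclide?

Ra-228

Start: (A, Z) = (240, 94).
After α: (236, 92).
After α: (232, 90).
After α: (228, 88).
Z = 88 is radium.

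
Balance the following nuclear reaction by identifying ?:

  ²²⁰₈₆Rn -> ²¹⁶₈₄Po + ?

alpha particle

Conserve mass number: 220 = 216 + A, so A = 4.
Conserve atomic number: 86 = 84 + Z, so Z = 2.
A = 4 and Z = 2 is ⁴₂He — an alpha particle.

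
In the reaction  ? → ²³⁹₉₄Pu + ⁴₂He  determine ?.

Cm-243

Conserve mass number: A = 239 + 4, so A = 243.
Conserve atomic number: Z = 94 + 2, so Z = 96.
Z = 96 is curium, so the species is ²⁴³₉₆Cm.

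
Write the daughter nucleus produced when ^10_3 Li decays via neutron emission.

Li-9

Neutron emission: mass number changes by -1, atomic number by +0.
A: 10 − 1 = 9; Z: 3 = 3.
Z = 3 is lithium, so the daughter is ^9_3 Li.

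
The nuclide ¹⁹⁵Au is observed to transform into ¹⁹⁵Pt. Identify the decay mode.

ΔA = 195 − 195 = 0; ΔZ = 78 − 79 = -1.
A is unchanged and Z drops by 1 — a proton has become a neutron (β⁺ emission or electron capture).

beta-plus decay or electron capture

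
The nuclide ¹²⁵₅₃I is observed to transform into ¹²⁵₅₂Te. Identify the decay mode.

beta-plus decay or electron capture

ΔA = 125 − 125 = 0; ΔZ = 52 − 53 = -1.
A is unchanged and Z drops by 1 — a proton has become a neutron (β⁺ emission or electron capture).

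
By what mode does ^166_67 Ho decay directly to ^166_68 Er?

ΔA = 166 − 166 = 0; ΔZ = 68 − 67 = +1.
A is unchanged and Z rises by 1 — a neutron has become a proton (β⁻ decay).

beta-minus decay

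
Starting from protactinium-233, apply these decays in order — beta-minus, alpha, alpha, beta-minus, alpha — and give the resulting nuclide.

Start: (A, Z) = (233, 91).
After β⁻: (233, 92).
After α: (229, 90).
After α: (225, 88).
After β⁻: (225, 89).
After α: (221, 87).
Z = 87 is francium.

Fr-221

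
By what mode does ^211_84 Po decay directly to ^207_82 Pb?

ΔA = 207 − 211 = -4; ΔZ = 82 − 84 = -2.
A drops by 4 and Z drops by 2 — the signature of alpha emission.

alpha decay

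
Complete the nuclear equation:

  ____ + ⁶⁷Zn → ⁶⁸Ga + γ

proton

Conserve mass number: A + 67 = 68 + 0, so A = 1.
Conserve atomic number: Z + 30 = 31 + 0, so Z = 1.
A = 1 and Z = 1 is ¹H — a proton.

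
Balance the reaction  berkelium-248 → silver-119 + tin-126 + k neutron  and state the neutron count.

Conserve mass number: 248 = 119 + 126 + k, so k = 248 − 245 = 3.
Check atomic number: 97 = 47 + 50 + 0 = 97. ✓

3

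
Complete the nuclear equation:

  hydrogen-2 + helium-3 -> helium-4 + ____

proton

Conserve mass number: 2 + 3 = 4 + A, so A = 1.
Conserve atomic number: 1 + 2 = 2 + Z, so Z = 1.
A = 1 and Z = 1 is hydrogen-1 — a proton.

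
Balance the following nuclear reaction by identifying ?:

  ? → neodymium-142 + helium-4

Sm-146

Conserve mass number: A = 142 + 4, so A = 146.
Conserve atomic number: Z = 60 + 2, so Z = 62.
Z = 62 is samarium, so the species is samarium-146.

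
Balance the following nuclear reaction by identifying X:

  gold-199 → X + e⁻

Hg-199

Conserve mass number: 199 = A + 0, so A = 199.
Conserve atomic number: 79 = Z − 1, so Z = 80.
Z = 80 is mercury, so the species is mercury-199.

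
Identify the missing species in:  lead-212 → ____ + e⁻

Bi-212

Conserve mass number: 212 = A + 0, so A = 212.
Conserve atomic number: 82 = Z − 1, so Z = 83.
Z = 83 is bismuth, so the species is bismuth-212.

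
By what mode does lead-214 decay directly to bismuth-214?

ΔA = 214 − 214 = 0; ΔZ = 83 − 82 = +1.
A is unchanged and Z rises by 1 — a neutron has become a proton (β⁻ decay).

beta-minus decay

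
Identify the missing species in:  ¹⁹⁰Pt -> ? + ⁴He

Os-186

Conserve mass number: 190 = A + 4, so A = 186.
Conserve atomic number: 78 = Z + 2, so Z = 76.
Z = 76 is osmium, so the species is ¹⁸⁶Os.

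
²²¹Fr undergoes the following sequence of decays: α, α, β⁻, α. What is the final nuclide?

Pb-209

Start: (A, Z) = (221, 87).
After α: (217, 85).
After α: (213, 83).
After β⁻: (213, 84).
After α: (209, 82).
Z = 82 is lead.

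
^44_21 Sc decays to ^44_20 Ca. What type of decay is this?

ΔA = 44 − 44 = 0; ΔZ = 20 − 21 = -1.
A is unchanged and Z drops by 1 — a proton has become a neutron (β⁺ emission or electron capture).

beta-plus decay or electron capture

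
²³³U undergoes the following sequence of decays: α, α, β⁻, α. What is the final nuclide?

Fr-221

Start: (A, Z) = (233, 92).
After α: (229, 90).
After α: (225, 88).
After β⁻: (225, 89).
After α: (221, 87).
Z = 87 is francium.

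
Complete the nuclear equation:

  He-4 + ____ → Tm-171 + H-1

Er-168

Conserve mass number: 4 + A = 171 + 1, so A = 168.
Conserve atomic number: 2 + Z = 69 + 1, so Z = 68.
Z = 68 is erbium, so the species is Er-168.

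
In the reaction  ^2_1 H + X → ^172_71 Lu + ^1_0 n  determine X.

Yb-171

Conserve mass number: 2 + A = 172 + 1, so A = 171.
Conserve atomic number: 1 + Z = 71 + 0, so Z = 70.
Z = 70 is ytterbium, so the species is ^171_70 Yb.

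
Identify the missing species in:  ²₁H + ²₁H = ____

He-4

Conserve mass number: 2 + 2 = A, so A = 4.
Conserve atomic number: 1 + 1 = Z, so Z = 2.
A = 4 and Z = 2 is ⁴₂He — an alpha particle.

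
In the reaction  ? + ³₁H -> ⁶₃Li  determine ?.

He-3

Conserve mass number: A + 3 = 6, so A = 3.
Conserve atomic number: Z + 1 = 3, so Z = 2.
Z = 2 is helium, so the species is ³₂He.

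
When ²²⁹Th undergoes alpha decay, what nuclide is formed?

Alpha decay: mass number changes by -4, atomic number by -2.
A: 229 − 4 = 225; Z: 90 − 2 = 88.
Z = 88 is radium, so the daughter is ²²⁵Ra.

Ra-225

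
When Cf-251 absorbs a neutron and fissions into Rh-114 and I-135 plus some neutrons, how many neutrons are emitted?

Conserve mass number: 252 = 114 + 135 + k, so k = 252 − 249 = 3.
Check atomic number: 98 = 45 + 53 + 0 = 98. ✓

3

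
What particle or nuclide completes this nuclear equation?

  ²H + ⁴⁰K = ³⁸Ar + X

alpha particle

Conserve mass number: 2 + 40 = 38 + A, so A = 4.
Conserve atomic number: 1 + 19 = 18 + Z, so Z = 2.
A = 4 and Z = 2 is ⁴He — an alpha particle.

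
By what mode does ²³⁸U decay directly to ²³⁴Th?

alpha decay

ΔA = 234 − 238 = -4; ΔZ = 90 − 92 = -2.
A drops by 4 and Z drops by 2 — the signature of alpha emission.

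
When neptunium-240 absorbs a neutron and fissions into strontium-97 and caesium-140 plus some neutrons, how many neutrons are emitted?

4

Conserve mass number: 241 = 97 + 140 + k, so k = 241 − 237 = 4.
Check atomic number: 93 = 38 + 55 + 0 = 93. ✓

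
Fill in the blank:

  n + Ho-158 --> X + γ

Ho-159

Conserve mass number: 1 + 158 = A + 0, so A = 159.
Conserve atomic number: 0 + 67 = Z + 0, so Z = 67.
Z = 67 is holmium, so the species is Ho-159.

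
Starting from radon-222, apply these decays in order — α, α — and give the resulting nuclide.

Pb-214

Start: (A, Z) = (222, 86).
After α: (218, 84).
After α: (214, 82).
Z = 82 is lead.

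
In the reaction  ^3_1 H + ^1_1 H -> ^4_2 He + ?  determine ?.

gamma ray

Conserve mass number: 3 + 1 = 4 + A, so A = 0.
Conserve atomic number: 1 + 1 = 2 + Z, so Z = 0.
A = 0 and Z = 0 is ^0_0 γ — a gamma ray.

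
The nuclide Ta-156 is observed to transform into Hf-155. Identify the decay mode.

ΔA = 155 − 156 = -1; ΔZ = 72 − 73 = -1.
A drops by 1 and Z drops by 1 — a proton was emitted.

proton emission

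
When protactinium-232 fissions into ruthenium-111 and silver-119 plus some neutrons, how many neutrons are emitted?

2

Conserve mass number: 232 = 111 + 119 + k, so k = 232 − 230 = 2.
Check atomic number: 91 = 44 + 47 + 0 = 91. ✓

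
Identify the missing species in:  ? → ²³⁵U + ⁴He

Pu-239

Conserve mass number: A = 235 + 4, so A = 239.
Conserve atomic number: Z = 92 + 2, so Z = 94.
Z = 94 is plutonium, so the species is ²³⁹Pu.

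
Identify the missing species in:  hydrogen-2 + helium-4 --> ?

Conserve mass number: 2 + 4 = A, so A = 6.
Conserve atomic number: 1 + 2 = Z, so Z = 3.
Z = 3 is lithium, so the species is lithium-6.

Li-6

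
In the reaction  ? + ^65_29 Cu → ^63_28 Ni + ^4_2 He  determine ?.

Conserve mass number: A + 65 = 63 + 4, so A = 2.
Conserve atomic number: Z + 29 = 28 + 2, so Z = 1.
A = 2 and Z = 1 is ^2_1 H — a deuteron.

deuteron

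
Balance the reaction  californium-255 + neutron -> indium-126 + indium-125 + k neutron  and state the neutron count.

Conserve mass number: 256 = 126 + 125 + k, so k = 256 − 251 = 5.
Check atomic number: 98 = 49 + 49 + 0 = 98. ✓

5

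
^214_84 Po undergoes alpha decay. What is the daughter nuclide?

Pb-210

Alpha decay: mass number changes by -4, atomic number by -2.
A: 214 − 4 = 210; Z: 84 − 2 = 82.
Z = 82 is lead, so the daughter is ^210_82 Pb.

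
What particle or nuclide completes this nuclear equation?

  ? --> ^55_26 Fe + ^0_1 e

Co-55

Conserve mass number: A = 55 + 0, so A = 55.
Conserve atomic number: Z = 26 + 1, so Z = 27.
Z = 27 is cobalt, so the species is ^55_27 Co.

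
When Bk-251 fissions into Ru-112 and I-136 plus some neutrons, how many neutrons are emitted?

3

Conserve mass number: 251 = 112 + 136 + k, so k = 251 − 248 = 3.
Check atomic number: 97 = 44 + 53 + 0 = 97. ✓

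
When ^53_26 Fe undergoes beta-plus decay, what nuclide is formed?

Beta-plus decay: mass number changes by +0, atomic number by -1.
A: 53 = 53; Z: 26 − 1 = 25.
Z = 25 is manganese, so the daughter is ^53_25 Mn.

Mn-53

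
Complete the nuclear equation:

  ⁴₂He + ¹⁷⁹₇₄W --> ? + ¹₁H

Re-182

Conserve mass number: 4 + 179 = A + 1, so A = 182.
Conserve atomic number: 2 + 74 = Z + 1, so Z = 75.
Z = 75 is rhenium, so the species is ¹⁸²₇₅Re.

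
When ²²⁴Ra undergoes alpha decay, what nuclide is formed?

Rn-220

Alpha decay: mass number changes by -4, atomic number by -2.
A: 224 − 4 = 220; Z: 88 − 2 = 86.
Z = 86 is radon, so the daughter is ²²⁰Rn.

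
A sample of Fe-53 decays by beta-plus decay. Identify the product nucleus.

Beta-plus decay: mass number changes by +0, atomic number by -1.
A: 53 = 53; Z: 26 − 1 = 25.
Z = 25 is manganese, so the daughter is Mn-53.

Mn-53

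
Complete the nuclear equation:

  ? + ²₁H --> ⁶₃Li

alpha particle

Conserve mass number: A + 2 = 6, so A = 4.
Conserve atomic number: Z + 1 = 3, so Z = 2.
A = 4 and Z = 2 is ⁴₂He — an alpha particle.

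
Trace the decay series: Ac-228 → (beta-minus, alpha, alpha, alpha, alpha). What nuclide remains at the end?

Start: (A, Z) = (228, 89).
After β⁻: (228, 90).
After α: (224, 88).
After α: (220, 86).
After α: (216, 84).
After α: (212, 82).
Z = 82 is lead.

Pb-212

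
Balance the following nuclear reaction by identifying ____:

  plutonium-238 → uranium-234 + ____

Conserve mass number: 238 = 234 + A, so A = 4.
Conserve atomic number: 94 = 92 + Z, so Z = 2.
A = 4 and Z = 2 is helium-4 — an alpha particle.

alpha particle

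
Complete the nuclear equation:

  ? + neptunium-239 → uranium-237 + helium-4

Conserve mass number: A + 239 = 237 + 4, so A = 2.
Conserve atomic number: Z + 93 = 92 + 2, so Z = 1.
A = 2 and Z = 1 is hydrogen-2 — a deuteron.

deuteron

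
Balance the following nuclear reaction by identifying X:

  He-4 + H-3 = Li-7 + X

gamma ray

Conserve mass number: 4 + 3 = 7 + A, so A = 0.
Conserve atomic number: 2 + 1 = 3 + Z, so Z = 0.
A = 0 and Z = 0 is γ — a gamma ray.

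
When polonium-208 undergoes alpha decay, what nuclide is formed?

Pb-204

Alpha decay: mass number changes by -4, atomic number by -2.
A: 208 − 4 = 204; Z: 84 − 2 = 82.
Z = 82 is lead, so the daughter is lead-204.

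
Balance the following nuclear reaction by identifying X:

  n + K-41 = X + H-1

Conserve mass number: 1 + 41 = A + 1, so A = 41.
Conserve atomic number: 0 + 19 = Z + 1, so Z = 18.
Z = 18 is argon, so the species is Ar-41.

Ar-41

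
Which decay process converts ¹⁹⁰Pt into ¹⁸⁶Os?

ΔA = 186 − 190 = -4; ΔZ = 76 − 78 = -2.
A drops by 4 and Z drops by 2 — the signature of alpha emission.

alpha decay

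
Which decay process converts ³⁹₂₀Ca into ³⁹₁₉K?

ΔA = 39 − 39 = 0; ΔZ = 19 − 20 = -1.
A is unchanged and Z drops by 1 — a proton has become a neutron (β⁺ emission or electron capture).

beta-plus decay or electron capture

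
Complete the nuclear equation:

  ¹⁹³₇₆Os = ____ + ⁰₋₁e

Ir-193

Conserve mass number: 193 = A + 0, so A = 193.
Conserve atomic number: 76 = Z − 1, so Z = 77.
Z = 77 is iridium, so the species is ¹⁹³₇₇Ir.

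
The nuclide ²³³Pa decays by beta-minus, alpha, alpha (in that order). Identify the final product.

Start: (A, Z) = (233, 91).
After β⁻: (233, 92).
After α: (229, 90).
After α: (225, 88).
Z = 88 is radium.

Ra-225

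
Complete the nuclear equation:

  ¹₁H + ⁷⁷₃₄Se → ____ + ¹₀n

Br-77

Conserve mass number: 1 + 77 = A + 1, so A = 77.
Conserve atomic number: 1 + 34 = Z + 0, so Z = 35.
Z = 35 is bromine, so the species is ⁷⁷₃₅Br.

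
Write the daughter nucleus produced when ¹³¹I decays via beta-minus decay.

Beta-minus decay: mass number changes by +0, atomic number by +1.
A: 131 = 131; Z: 53 + 1 = 54.
Z = 54 is xenon, so the daughter is ¹³¹Xe.

Xe-131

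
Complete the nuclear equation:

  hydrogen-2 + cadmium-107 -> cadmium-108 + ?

proton

Conserve mass number: 2 + 107 = 108 + A, so A = 1.
Conserve atomic number: 1 + 48 = 48 + Z, so Z = 1.
A = 1 and Z = 1 is hydrogen-1 — a proton.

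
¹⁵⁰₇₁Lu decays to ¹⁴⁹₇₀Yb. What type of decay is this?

ΔA = 149 − 150 = -1; ΔZ = 70 − 71 = -1.
A drops by 1 and Z drops by 1 — a proton was emitted.

proton emission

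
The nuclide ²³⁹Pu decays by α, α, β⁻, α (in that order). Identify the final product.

Start: (A, Z) = (239, 94).
After α: (235, 92).
After α: (231, 90).
After β⁻: (231, 91).
After α: (227, 89).
Z = 89 is actinium.

Ac-227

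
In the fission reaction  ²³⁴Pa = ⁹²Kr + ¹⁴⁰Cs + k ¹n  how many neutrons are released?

2

Conserve mass number: 234 = 92 + 140 + k, so k = 234 − 232 = 2.
Check atomic number: 91 = 36 + 55 + 0 = 91. ✓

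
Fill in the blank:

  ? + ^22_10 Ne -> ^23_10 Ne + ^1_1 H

Conserve mass number: A + 22 = 23 + 1, so A = 2.
Conserve atomic number: Z + 10 = 10 + 1, so Z = 1.
A = 2 and Z = 1 is ^2_1 H — a deuteron.

deuteron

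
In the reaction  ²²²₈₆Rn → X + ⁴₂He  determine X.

Po-218

Conserve mass number: 222 = A + 4, so A = 218.
Conserve atomic number: 86 = Z + 2, so Z = 84.
Z = 84 is polonium, so the species is ²¹⁸₈₄Po.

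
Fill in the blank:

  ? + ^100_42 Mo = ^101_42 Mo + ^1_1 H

Conserve mass number: A + 100 = 101 + 1, so A = 2.
Conserve atomic number: Z + 42 = 42 + 1, so Z = 1.
A = 2 and Z = 1 is ^2_1 H — a deuteron.

deuteron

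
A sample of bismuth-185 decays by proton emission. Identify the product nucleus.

Pb-184

Proton emission: mass number changes by -1, atomic number by -1.
A: 185 − 1 = 184; Z: 83 − 1 = 82.
Z = 82 is lead, so the daughter is lead-184.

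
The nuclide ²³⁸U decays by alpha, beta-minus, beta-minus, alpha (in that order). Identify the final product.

Th-230

Start: (A, Z) = (238, 92).
After α: (234, 90).
After β⁻: (234, 91).
After β⁻: (234, 92).
After α: (230, 90).
Z = 90 is thorium.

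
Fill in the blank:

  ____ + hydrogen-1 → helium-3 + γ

Conserve mass number: A + 1 = 3 + 0, so A = 2.
Conserve atomic number: Z + 1 = 2 + 0, so Z = 1.
A = 2 and Z = 1 is hydrogen-2 — a deuteron.

deuteron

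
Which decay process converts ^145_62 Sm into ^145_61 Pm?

ΔA = 145 − 145 = 0; ΔZ = 61 − 62 = -1.
A is unchanged and Z drops by 1 — a proton has become a neutron (β⁺ emission or electron capture).

beta-plus decay or electron capture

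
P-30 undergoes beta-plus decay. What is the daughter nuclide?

Beta-plus decay: mass number changes by +0, atomic number by -1.
A: 30 = 30; Z: 15 − 1 = 14.
Z = 14 is silicon, so the daughter is Si-30.

Si-30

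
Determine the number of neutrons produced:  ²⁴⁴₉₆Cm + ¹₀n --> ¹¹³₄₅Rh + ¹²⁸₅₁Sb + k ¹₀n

4

Conserve mass number: 245 = 113 + 128 + k, so k = 245 − 241 = 4.
Check atomic number: 96 = 45 + 51 + 0 = 96. ✓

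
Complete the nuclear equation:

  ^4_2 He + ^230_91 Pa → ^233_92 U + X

Conserve mass number: 4 + 230 = 233 + A, so A = 1.
Conserve atomic number: 2 + 91 = 92 + Z, so Z = 1.
A = 1 and Z = 1 is ^1_1 H — a proton.

proton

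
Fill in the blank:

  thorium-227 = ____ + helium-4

Ra-223

Conserve mass number: 227 = A + 4, so A = 223.
Conserve atomic number: 90 = Z + 2, so Z = 88.
Z = 88 is radium, so the species is radium-223.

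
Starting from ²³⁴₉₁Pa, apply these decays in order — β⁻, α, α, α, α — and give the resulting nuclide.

Start: (A, Z) = (234, 91).
After β⁻: (234, 92).
After α: (230, 90).
After α: (226, 88).
After α: (222, 86).
After α: (218, 84).
Z = 84 is polonium.

Po-218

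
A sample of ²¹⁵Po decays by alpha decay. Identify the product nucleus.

Pb-211

Alpha decay: mass number changes by -4, atomic number by -2.
A: 215 − 4 = 211; Z: 84 − 2 = 82.
Z = 82 is lead, so the daughter is ²¹¹Pb.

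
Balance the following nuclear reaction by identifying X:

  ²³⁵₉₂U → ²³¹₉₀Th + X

alpha particle

Conserve mass number: 235 = 231 + A, so A = 4.
Conserve atomic number: 92 = 90 + Z, so Z = 2.
A = 4 and Z = 2 is ⁴₂He — an alpha particle.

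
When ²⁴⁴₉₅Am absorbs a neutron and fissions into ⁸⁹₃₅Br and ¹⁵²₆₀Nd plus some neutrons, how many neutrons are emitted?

4

Conserve mass number: 245 = 89 + 152 + k, so k = 245 − 241 = 4.
Check atomic number: 95 = 35 + 60 + 0 = 95. ✓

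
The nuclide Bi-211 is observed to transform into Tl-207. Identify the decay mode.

alpha decay

ΔA = 207 − 211 = -4; ΔZ = 81 − 83 = -2.
A drops by 4 and Z drops by 2 — the signature of alpha emission.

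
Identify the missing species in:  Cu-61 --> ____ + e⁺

Conserve mass number: 61 = A + 0, so A = 61.
Conserve atomic number: 29 = Z + 1, so Z = 28.
Z = 28 is nickel, so the species is Ni-61.

Ni-61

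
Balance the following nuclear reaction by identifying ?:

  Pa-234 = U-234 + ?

Conserve mass number: 234 = 234 + A, so A = 0.
Conserve atomic number: 91 = 92 + Z, so Z = -1.
A = 0 and Z = -1 is e⁻ — a beta-minus particle.

beta-minus particle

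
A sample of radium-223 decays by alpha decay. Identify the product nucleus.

Rn-219

Alpha decay: mass number changes by -4, atomic number by -2.
A: 223 − 4 = 219; Z: 88 − 2 = 86.
Z = 86 is radon, so the daughter is radon-219.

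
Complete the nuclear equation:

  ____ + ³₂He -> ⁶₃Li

Conserve mass number: A + 3 = 6, so A = 3.
Conserve atomic number: Z + 2 = 3, so Z = 1.
A = 3 and Z = 1 is ³₁H — a triton.

triton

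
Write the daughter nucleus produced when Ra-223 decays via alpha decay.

Rn-219

Alpha decay: mass number changes by -4, atomic number by -2.
A: 223 − 4 = 219; Z: 88 − 2 = 86.
Z = 86 is radon, so the daughter is Rn-219.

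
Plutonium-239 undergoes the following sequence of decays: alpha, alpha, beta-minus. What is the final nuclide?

Pa-231

Start: (A, Z) = (239, 94).
After α: (235, 92).
After α: (231, 90).
After β⁻: (231, 91).
Z = 91 is protactinium.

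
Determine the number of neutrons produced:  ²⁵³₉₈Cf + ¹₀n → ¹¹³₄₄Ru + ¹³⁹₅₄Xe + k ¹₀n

2

Conserve mass number: 254 = 113 + 139 + k, so k = 254 − 252 = 2.
Check atomic number: 98 = 44 + 54 + 0 = 98. ✓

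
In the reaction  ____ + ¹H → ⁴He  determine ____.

triton

Conserve mass number: A + 1 = 4, so A = 3.
Conserve atomic number: Z + 1 = 2, so Z = 1.
A = 3 and Z = 1 is ³H — a triton.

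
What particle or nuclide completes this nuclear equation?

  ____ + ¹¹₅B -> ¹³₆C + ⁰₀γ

deuteron

Conserve mass number: A + 11 = 13 + 0, so A = 2.
Conserve atomic number: Z + 5 = 6 + 0, so Z = 1.
A = 2 and Z = 1 is ²₁H — a deuteron.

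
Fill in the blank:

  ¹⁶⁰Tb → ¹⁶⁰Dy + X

Conserve mass number: 160 = 160 + A, so A = 0.
Conserve atomic number: 65 = 66 + Z, so Z = -1.
A = 0 and Z = -1 is e⁻ — a beta-minus particle.

beta-minus particle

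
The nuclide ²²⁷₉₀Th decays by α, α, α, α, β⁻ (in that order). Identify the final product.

Start: (A, Z) = (227, 90).
After α: (223, 88).
After α: (219, 86).
After α: (215, 84).
After α: (211, 82).
After β⁻: (211, 83).
Z = 83 is bismuth.

Bi-211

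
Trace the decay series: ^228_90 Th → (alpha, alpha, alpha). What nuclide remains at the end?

Start: (A, Z) = (228, 90).
After α: (224, 88).
After α: (220, 86).
After α: (216, 84).
Z = 84 is polonium.

Po-216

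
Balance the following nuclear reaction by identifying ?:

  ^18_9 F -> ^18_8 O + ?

positron

Conserve mass number: 18 = 18 + A, so A = 0.
Conserve atomic number: 9 = 8 + Z, so Z = 1.
A = 0 and Z = 1 is ^0_1 e — a positron.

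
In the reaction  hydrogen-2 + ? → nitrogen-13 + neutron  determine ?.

Conserve mass number: 2 + A = 13 + 1, so A = 12.
Conserve atomic number: 1 + Z = 7 + 0, so Z = 6.
Z = 6 is carbon, so the species is carbon-12.

C-12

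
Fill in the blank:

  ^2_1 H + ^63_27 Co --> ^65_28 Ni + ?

gamma ray

Conserve mass number: 2 + 63 = 65 + A, so A = 0.
Conserve atomic number: 1 + 27 = 28 + Z, so Z = 0.
A = 0 and Z = 0 is ^0_0 γ — a gamma ray.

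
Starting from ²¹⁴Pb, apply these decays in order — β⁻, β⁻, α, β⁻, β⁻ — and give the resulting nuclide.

Po-210

Start: (A, Z) = (214, 82).
After β⁻: (214, 83).
After β⁻: (214, 84).
After α: (210, 82).
After β⁻: (210, 83).
After β⁻: (210, 84).
Z = 84 is polonium.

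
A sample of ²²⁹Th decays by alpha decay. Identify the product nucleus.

Ra-225

Alpha decay: mass number changes by -4, atomic number by -2.
A: 229 − 4 = 225; Z: 90 − 2 = 88.
Z = 88 is radium, so the daughter is ²²⁵Ra.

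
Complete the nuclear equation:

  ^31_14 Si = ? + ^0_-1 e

P-31

Conserve mass number: 31 = A + 0, so A = 31.
Conserve atomic number: 14 = Z − 1, so Z = 15.
Z = 15 is phosphorus, so the species is ^31_15 P.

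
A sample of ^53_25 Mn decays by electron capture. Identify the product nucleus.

Cr-53

Electron capture: mass number changes by +0, atomic number by -1.
A: 53 = 53; Z: 25 − 1 = 24.
Z = 24 is chromium, so the daughter is ^53_24 Cr.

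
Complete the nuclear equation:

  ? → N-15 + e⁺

Conserve mass number: A = 15 + 0, so A = 15.
Conserve atomic number: Z = 7 + 1, so Z = 8.
Z = 8 is oxygen, so the species is O-15.

O-15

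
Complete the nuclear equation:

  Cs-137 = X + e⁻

Ba-137

Conserve mass number: 137 = A + 0, so A = 137.
Conserve atomic number: 55 = Z − 1, so Z = 56.
Z = 56 is barium, so the species is Ba-137.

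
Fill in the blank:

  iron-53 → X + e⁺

Conserve mass number: 53 = A + 0, so A = 53.
Conserve atomic number: 26 = Z + 1, so Z = 25.
Z = 25 is manganese, so the species is manganese-53.

Mn-53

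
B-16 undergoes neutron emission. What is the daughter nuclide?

B-15

Neutron emission: mass number changes by -1, atomic number by +0.
A: 16 − 1 = 15; Z: 5 = 5.
Z = 5 is boron, so the daughter is B-15.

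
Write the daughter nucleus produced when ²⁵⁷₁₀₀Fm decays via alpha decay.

Alpha decay: mass number changes by -4, atomic number by -2.
A: 257 − 4 = 253; Z: 100 − 2 = 98.
Z = 98 is californium, so the daughter is ²⁵³₉₈Cf.

Cf-253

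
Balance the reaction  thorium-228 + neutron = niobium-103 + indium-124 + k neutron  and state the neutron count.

2

Conserve mass number: 229 = 103 + 124 + k, so k = 229 − 227 = 2.
Check atomic number: 90 = 41 + 49 + 0 = 90. ✓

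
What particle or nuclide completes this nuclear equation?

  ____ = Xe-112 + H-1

Cs-113

Conserve mass number: A = 112 + 1, so A = 113.
Conserve atomic number: Z = 54 + 1, so Z = 55.
Z = 55 is caesium, so the species is Cs-113.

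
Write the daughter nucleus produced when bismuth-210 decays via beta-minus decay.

Po-210

Beta-minus decay: mass number changes by +0, atomic number by +1.
A: 210 = 210; Z: 83 + 1 = 84.
Z = 84 is polonium, so the daughter is polonium-210.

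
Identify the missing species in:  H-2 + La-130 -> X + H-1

Conserve mass number: 2 + 130 = A + 1, so A = 131.
Conserve atomic number: 1 + 57 = Z + 1, so Z = 57.
Z = 57 is lanthanum, so the species is La-131.

La-131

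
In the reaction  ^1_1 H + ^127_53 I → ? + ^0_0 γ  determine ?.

Conserve mass number: 1 + 127 = A + 0, so A = 128.
Conserve atomic number: 1 + 53 = Z + 0, so Z = 54.
Z = 54 is xenon, so the species is ^128_54 Xe.

Xe-128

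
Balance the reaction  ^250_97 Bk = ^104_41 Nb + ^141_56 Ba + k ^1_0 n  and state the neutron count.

Conserve mass number: 250 = 104 + 141 + k, so k = 250 − 245 = 5.
Check atomic number: 97 = 41 + 56 + 0 = 97. ✓

5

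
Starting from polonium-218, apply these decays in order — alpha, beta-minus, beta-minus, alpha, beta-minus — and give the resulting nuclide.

Bi-210

Start: (A, Z) = (218, 84).
After α: (214, 82).
After β⁻: (214, 83).
After β⁻: (214, 84).
After α: (210, 82).
After β⁻: (210, 83).
Z = 83 is bismuth.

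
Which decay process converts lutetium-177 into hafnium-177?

ΔA = 177 − 177 = 0; ΔZ = 72 − 71 = +1.
A is unchanged and Z rises by 1 — a neutron has become a proton (β⁻ decay).

beta-minus decay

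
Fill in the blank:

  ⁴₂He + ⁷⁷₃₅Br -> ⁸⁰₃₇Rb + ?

Conserve mass number: 4 + 77 = 80 + A, so A = 1.
Conserve atomic number: 2 + 35 = 37 + Z, so Z = 0.
A = 1 and Z = 0 is ¹₀n — a neutron.

neutron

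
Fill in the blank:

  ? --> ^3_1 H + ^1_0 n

Conserve mass number: A = 3 + 1, so A = 4.
Conserve atomic number: Z = 1 + 0, so Z = 1.
Z = 1 is hydrogen, so the species is ^4_1 H.

H-4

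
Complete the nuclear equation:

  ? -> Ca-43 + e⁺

Sc-43

Conserve mass number: A = 43 + 0, so A = 43.
Conserve atomic number: Z = 20 + 1, so Z = 21.
Z = 21 is scandium, so the species is Sc-43.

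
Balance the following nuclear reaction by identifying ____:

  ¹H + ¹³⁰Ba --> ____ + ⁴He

Conserve mass number: 1 + 130 = A + 4, so A = 127.
Conserve atomic number: 1 + 56 = Z + 2, so Z = 55.
Z = 55 is caesium, so the species is ¹²⁷Cs.

Cs-127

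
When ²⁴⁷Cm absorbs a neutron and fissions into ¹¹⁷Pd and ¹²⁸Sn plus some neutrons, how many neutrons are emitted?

3

Conserve mass number: 248 = 117 + 128 + k, so k = 248 − 245 = 3.
Check atomic number: 96 = 46 + 50 + 0 = 96. ✓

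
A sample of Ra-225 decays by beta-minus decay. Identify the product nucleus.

Ac-225

Beta-minus decay: mass number changes by +0, atomic number by +1.
A: 225 = 225; Z: 88 + 1 = 89.
Z = 89 is actinium, so the daughter is Ac-225.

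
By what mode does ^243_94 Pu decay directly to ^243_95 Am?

beta-minus decay

ΔA = 243 − 243 = 0; ΔZ = 95 − 94 = +1.
A is unchanged and Z rises by 1 — a neutron has become a proton (β⁻ decay).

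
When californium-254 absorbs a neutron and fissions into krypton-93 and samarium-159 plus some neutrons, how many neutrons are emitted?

Conserve mass number: 255 = 93 + 159 + k, so k = 255 − 252 = 3.
Check atomic number: 98 = 36 + 62 + 0 = 98. ✓

3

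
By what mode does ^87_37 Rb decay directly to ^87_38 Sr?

ΔA = 87 − 87 = 0; ΔZ = 38 − 37 = +1.
A is unchanged and Z rises by 1 — a neutron has become a proton (β⁻ decay).

beta-minus decay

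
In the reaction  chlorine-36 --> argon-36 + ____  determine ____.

Conserve mass number: 36 = 36 + A, so A = 0.
Conserve atomic number: 17 = 18 + Z, so Z = -1.
A = 0 and Z = -1 is e⁻ — a beta-minus particle.

beta-minus particle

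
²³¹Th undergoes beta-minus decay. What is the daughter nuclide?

Beta-minus decay: mass number changes by +0, atomic number by +1.
A: 231 = 231; Z: 90 + 1 = 91.
Z = 91 is protactinium, so the daughter is ²³¹Pa.

Pa-231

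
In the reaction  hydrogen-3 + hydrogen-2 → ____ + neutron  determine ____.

Conserve mass number: 3 + 2 = A + 1, so A = 4.
Conserve atomic number: 1 + 1 = Z + 0, so Z = 2.
A = 4 and Z = 2 is helium-4 — an alpha particle.

He-4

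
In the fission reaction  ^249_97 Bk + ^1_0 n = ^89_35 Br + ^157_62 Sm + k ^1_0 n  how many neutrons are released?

Conserve mass number: 250 = 89 + 157 + k, so k = 250 − 246 = 4.
Check atomic number: 97 = 35 + 62 + 0 = 97. ✓

4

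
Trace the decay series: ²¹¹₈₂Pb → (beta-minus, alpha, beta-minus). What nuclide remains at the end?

Pb-207

Start: (A, Z) = (211, 82).
After β⁻: (211, 83).
After α: (207, 81).
After β⁻: (207, 82).
Z = 82 is lead.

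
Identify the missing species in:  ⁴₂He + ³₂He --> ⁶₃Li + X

Conserve mass number: 4 + 3 = 6 + A, so A = 1.
Conserve atomic number: 2 + 2 = 3 + Z, so Z = 1.
A = 1 and Z = 1 is ¹₁H — a proton.

proton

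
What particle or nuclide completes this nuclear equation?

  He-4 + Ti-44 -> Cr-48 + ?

gamma ray

Conserve mass number: 4 + 44 = 48 + A, so A = 0.
Conserve atomic number: 2 + 22 = 24 + Z, so Z = 0.
A = 0 and Z = 0 is γ — a gamma ray.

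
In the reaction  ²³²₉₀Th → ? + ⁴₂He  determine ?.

Ra-228

Conserve mass number: 232 = A + 4, so A = 228.
Conserve atomic number: 90 = Z + 2, so Z = 88.
Z = 88 is radium, so the species is ²²⁸₈₈Ra.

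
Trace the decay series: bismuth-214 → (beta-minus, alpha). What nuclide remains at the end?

Pb-210

Start: (A, Z) = (214, 83).
After β⁻: (214, 84).
After α: (210, 82).
Z = 82 is lead.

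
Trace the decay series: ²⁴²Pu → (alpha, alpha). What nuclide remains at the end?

Start: (A, Z) = (242, 94).
After α: (238, 92).
After α: (234, 90).
Z = 90 is thorium.

Th-234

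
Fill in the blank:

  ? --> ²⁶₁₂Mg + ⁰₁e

Conserve mass number: A = 26 + 0, so A = 26.
Conserve atomic number: Z = 12 + 1, so Z = 13.
Z = 13 is aluminium, so the species is ²⁶₁₃Al.

Al-26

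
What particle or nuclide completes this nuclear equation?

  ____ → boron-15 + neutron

Conserve mass number: A = 15 + 1, so A = 16.
Conserve atomic number: Z = 5 + 0, so Z = 5.
Z = 5 is boron, so the species is boron-16.

B-16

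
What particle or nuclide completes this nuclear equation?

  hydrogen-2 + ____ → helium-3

Conserve mass number: 2 + A = 3, so A = 1.
Conserve atomic number: 1 + Z = 2, so Z = 1.
A = 1 and Z = 1 is hydrogen-1 — a proton.

proton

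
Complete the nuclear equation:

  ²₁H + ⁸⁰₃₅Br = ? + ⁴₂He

Conserve mass number: 2 + 80 = A + 4, so A = 78.
Conserve atomic number: 1 + 35 = Z + 2, so Z = 34.
Z = 34 is selenium, so the species is ⁷⁸₃₄Se.

Se-78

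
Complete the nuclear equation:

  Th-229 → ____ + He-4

Ra-225

Conserve mass number: 229 = A + 4, so A = 225.
Conserve atomic number: 90 = Z + 2, so Z = 88.
Z = 88 is radium, so the species is Ra-225.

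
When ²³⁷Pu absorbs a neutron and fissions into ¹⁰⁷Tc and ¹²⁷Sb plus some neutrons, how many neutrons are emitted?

4

Conserve mass number: 238 = 107 + 127 + k, so k = 238 − 234 = 4.
Check atomic number: 94 = 43 + 51 + 0 = 94. ✓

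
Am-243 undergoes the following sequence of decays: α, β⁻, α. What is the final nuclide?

Start: (A, Z) = (243, 95).
After α: (239, 93).
After β⁻: (239, 94).
After α: (235, 92).
Z = 92 is uranium.

U-235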